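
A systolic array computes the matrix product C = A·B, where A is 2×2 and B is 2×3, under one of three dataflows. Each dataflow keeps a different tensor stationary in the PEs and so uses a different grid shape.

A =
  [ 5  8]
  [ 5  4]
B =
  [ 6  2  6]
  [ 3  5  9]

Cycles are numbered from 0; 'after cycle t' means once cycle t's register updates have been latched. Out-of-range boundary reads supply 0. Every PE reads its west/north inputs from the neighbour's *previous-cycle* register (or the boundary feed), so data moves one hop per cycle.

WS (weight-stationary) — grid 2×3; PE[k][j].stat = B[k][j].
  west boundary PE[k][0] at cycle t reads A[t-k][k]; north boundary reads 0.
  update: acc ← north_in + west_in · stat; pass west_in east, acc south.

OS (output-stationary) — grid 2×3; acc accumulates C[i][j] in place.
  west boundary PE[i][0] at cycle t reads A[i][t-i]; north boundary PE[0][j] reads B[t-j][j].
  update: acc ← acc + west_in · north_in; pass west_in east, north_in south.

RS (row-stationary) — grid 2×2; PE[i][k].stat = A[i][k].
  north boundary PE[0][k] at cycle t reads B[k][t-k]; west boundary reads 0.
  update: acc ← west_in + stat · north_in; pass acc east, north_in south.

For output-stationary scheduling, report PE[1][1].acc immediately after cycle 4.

Tracing OS — 2×3 array, target PE[1][1]:
  [0] (0,1) acc=0 (h:0 v:0)
  [0] (1,0) acc=0 (h:0 v:0)
  [0] (1,1) acc=0 (h:0 v:0)
  [1] (0,1) acc=10 (h:5 v:2)
  [1] (1,0) acc=30 (h:5 v:6)
  [1] (1,1) acc=0 (h:0 v:0)
  [2] (0,1) acc=50 (h:8 v:5)
  [2] (1,0) acc=42 (h:4 v:3)
  [2] (1,1) acc=10 (h:5 v:2)
  [3] (0,1) acc=50 (h:0 v:0)
  [3] (1,0) acc=42 (h:0 v:0)
  [3] (1,1) acc=30 (h:4 v:5)
  [4] (0,1) acc=50 (h:0 v:0)
  [4] (1,0) acc=42 (h:0 v:0)
  [4] (1,1) acc=30 (h:0 v:0)

PE[1][1].acc = 30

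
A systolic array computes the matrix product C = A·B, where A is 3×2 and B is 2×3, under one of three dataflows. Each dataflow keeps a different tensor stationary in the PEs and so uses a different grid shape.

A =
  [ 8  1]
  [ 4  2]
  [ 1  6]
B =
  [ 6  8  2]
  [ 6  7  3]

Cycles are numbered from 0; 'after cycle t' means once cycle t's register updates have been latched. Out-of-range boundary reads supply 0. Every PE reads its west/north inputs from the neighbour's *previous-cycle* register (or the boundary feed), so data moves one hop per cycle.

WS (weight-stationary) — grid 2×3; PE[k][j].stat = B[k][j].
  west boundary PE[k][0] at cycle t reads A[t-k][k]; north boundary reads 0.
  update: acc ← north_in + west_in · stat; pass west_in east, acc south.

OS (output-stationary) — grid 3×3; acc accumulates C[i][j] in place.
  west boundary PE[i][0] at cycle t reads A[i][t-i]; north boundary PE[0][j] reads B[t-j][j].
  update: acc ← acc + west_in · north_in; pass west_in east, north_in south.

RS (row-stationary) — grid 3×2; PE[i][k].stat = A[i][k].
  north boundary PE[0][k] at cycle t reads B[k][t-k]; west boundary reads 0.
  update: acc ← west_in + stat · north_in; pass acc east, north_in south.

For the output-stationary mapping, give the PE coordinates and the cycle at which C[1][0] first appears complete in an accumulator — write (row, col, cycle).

(row, col, cycle) = (1, 0, 2)

OS: C[1][0] accumulates in PE[1][0]:
  step 0 · PE1,0: acc=0; fwd→0 fwd↓0
  step 1 · PE1,0: acc=24; fwd→4 fwd↓6
  step 2 · PE1,0: acc=36; fwd→2 fwd↓6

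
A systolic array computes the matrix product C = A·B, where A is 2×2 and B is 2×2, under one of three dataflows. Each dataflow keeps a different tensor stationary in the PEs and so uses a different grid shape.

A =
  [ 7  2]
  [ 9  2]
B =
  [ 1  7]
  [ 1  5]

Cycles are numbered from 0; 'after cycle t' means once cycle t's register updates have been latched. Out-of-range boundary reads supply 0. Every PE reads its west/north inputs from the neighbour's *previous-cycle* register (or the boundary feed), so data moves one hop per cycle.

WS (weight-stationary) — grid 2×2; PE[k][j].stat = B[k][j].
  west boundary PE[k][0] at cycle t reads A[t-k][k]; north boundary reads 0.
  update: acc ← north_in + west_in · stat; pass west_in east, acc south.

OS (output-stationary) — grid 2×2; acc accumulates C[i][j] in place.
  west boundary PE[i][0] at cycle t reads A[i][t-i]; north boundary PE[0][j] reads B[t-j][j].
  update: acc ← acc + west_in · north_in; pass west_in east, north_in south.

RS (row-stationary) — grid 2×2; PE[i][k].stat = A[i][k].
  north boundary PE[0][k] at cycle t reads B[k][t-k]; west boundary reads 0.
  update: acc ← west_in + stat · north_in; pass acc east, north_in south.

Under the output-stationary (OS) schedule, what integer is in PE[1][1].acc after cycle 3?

Tracing OS — 2×2 array, target PE[1][1]:
  t=0 PE[0][1]: acc=0 h=0 v=0
  t=0 PE[1][0]: acc=0 h=0 v=0
  t=0 PE[1][1]: acc=0 h=0 v=0
  t=1 PE[0][1]: acc=49 h=7 v=7
  t=1 PE[1][0]: acc=9 h=9 v=1
  t=1 PE[1][1]: acc=0 h=0 v=0
  t=2 PE[0][1]: acc=59 h=2 v=5
  t=2 PE[1][0]: acc=11 h=2 v=1
  t=2 PE[1][1]: acc=63 h=9 v=7
  t=3 PE[0][1]: acc=59 h=0 v=0
  t=3 PE[1][0]: acc=11 h=0 v=0
  t=3 PE[1][1]: acc=73 h=2 v=5

PE[1][1].acc = 73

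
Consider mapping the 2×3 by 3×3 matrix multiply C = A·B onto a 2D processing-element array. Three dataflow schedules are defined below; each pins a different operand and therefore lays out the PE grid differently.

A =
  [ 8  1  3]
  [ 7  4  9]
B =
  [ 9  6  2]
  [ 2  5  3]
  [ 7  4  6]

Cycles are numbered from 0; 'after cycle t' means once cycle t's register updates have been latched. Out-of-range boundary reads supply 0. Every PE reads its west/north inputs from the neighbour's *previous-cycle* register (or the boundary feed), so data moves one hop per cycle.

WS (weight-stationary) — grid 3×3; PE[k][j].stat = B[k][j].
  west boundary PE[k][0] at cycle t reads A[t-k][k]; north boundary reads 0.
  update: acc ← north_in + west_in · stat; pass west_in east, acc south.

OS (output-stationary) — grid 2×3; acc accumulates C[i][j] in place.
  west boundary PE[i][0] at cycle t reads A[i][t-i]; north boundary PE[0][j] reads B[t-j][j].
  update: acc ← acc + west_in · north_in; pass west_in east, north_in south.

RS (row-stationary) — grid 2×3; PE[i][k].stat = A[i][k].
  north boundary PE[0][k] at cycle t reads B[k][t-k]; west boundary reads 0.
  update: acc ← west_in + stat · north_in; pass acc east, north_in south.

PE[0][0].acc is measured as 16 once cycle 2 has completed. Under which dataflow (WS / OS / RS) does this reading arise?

dataflow = RS

— WS: 3×3; PE[0][0] trace:
  [0] (0,0) acc=72 (h:8 v:72)
  [1] (0,0) acc=63 (h:7 v:63)
  [2] (0,0) acc=0 (h:0 v:0)
— OS: 2×3; PE[0][0] trace:
  [0] (0,0) acc=72 (h:8 v:9)
  [1] (0,0) acc=74 (h:1 v:2)
  [2] (0,0) acc=95 (h:3 v:7)
— RS: 2×3; PE[0][0] trace:
  [0] (0,0) acc=72 (h:72 v:9)
  [1] (0,0) acc=48 (h:48 v:6)
  [2] (0,0) acc=16 (h:16 v:2)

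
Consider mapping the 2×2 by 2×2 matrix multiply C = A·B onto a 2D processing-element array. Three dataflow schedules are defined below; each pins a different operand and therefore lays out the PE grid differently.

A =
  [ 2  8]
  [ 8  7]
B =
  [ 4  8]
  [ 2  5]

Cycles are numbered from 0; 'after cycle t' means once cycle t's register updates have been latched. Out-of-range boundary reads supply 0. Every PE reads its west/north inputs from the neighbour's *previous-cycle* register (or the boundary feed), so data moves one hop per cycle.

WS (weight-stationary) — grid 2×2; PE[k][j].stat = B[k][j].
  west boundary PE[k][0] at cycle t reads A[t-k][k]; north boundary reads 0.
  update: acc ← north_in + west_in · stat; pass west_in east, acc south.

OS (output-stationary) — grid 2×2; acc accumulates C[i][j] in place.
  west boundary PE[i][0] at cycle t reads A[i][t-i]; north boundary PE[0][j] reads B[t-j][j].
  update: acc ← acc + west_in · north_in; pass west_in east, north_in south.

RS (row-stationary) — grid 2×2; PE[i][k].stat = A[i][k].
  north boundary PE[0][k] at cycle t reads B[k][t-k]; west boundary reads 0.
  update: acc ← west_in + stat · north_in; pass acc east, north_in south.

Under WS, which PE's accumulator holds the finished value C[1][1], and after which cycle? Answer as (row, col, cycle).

WS: C[1][1] accumulates in PE[1][1]:
  [0] (1,1) acc=0 (h:0 v:0)
  [1] (1,1) acc=0 (h:0 v:0)
  [2] (1,1) acc=56 (h:8 v:56)
  [3] (1,1) acc=99 (h:7 v:99)

(row, col, cycle) = (1, 1, 3)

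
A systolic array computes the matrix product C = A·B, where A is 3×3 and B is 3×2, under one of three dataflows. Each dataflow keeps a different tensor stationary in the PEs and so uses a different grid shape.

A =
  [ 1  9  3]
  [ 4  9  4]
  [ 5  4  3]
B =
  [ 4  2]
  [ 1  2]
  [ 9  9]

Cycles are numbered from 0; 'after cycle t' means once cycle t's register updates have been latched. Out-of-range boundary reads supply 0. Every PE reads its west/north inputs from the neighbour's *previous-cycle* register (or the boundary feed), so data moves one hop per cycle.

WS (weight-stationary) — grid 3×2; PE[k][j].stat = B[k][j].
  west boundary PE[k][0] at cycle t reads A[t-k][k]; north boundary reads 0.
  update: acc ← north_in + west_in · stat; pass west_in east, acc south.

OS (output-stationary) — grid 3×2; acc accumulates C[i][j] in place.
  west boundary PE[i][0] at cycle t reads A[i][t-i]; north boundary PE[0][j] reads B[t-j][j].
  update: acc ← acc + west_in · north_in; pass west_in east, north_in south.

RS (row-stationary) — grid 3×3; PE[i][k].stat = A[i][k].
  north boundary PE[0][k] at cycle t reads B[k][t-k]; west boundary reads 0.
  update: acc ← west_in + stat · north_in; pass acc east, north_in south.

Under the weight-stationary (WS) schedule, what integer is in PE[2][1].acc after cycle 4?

PE[2][1].acc = 62

WS (3×2). Following PE[2][1] plus its west/north inputs:
  @0  [1,1]  acc 0  |  →0  ↓0
  @0  [2,0]  acc 0  |  →0  ↓0
  @0  [2,1]  acc 0  |  →0  ↓0
  @1  [1,1]  acc 0  |  →0  ↓0
  @1  [2,0]  acc 0  |  →0  ↓0
  @1  [2,1]  acc 0  |  →0  ↓0
  @2  [1,1]  acc 20  |  →9  ↓20
  @2  [2,0]  acc 40  |  →3  ↓40
  @2  [2,1]  acc 0  |  →0  ↓0
  @3  [1,1]  acc 26  |  →9  ↓26
  @3  [2,0]  acc 61  |  →4  ↓61
  @3  [2,1]  acc 47  |  →3  ↓47
  @4  [1,1]  acc 18  |  →4  ↓18
  @4  [2,0]  acc 51  |  →3  ↓51
  @4  [2,1]  acc 62  |  →4  ↓62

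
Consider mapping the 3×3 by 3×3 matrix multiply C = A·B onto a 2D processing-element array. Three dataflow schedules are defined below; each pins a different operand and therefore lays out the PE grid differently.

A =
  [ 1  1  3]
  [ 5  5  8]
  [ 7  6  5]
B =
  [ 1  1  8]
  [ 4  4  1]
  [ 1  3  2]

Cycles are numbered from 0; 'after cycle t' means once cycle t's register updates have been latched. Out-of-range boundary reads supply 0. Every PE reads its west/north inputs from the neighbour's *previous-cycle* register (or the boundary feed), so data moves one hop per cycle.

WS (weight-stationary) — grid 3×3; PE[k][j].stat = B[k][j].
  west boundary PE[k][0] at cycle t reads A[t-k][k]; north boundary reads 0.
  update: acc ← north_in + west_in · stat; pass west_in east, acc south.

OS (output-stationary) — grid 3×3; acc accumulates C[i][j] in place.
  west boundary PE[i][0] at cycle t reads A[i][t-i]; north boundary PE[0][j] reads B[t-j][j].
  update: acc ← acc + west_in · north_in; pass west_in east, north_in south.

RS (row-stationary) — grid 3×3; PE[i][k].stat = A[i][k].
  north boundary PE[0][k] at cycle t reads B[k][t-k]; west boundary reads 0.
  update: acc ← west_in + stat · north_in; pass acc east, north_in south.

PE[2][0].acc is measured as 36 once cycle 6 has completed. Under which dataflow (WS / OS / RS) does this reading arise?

dataflow = OS

— WS: 3×3; PE[2][0] trace:
  step 0 · PE2,0: acc=0; fwd→0 fwd↓0
  step 1 · PE2,0: acc=0; fwd→0 fwd↓0
  step 2 · PE2,0: acc=8; fwd→3 fwd↓8
  step 3 · PE2,0: acc=33; fwd→8 fwd↓33
  step 4 · PE2,0: acc=36; fwd→5 fwd↓36
  step 5 · PE2,0: acc=0; fwd→0 fwd↓0
  step 6 · PE2,0: acc=0; fwd→0 fwd↓0
— OS: 3×3; PE[2][0] trace:
  step 0 · PE2,0: acc=0; fwd→0 fwd↓0
  step 1 · PE2,0: acc=0; fwd→0 fwd↓0
  step 2 · PE2,0: acc=7; fwd→7 fwd↓1
  step 3 · PE2,0: acc=31; fwd→6 fwd↓4
  step 4 · PE2,0: acc=36; fwd→5 fwd↓1
  step 5 · PE2,0: acc=36; fwd→0 fwd↓0
  step 6 · PE2,0: acc=36; fwd→0 fwd↓0
— RS: 3×3; PE[2][0] trace:
  step 0 · PE2,0: acc=0; fwd→0 fwd↓0
  step 1 · PE2,0: acc=0; fwd→0 fwd↓0
  step 2 · PE2,0: acc=7; fwd→7 fwd↓1
  step 3 · PE2,0: acc=7; fwd→7 fwd↓1
  step 4 · PE2,0: acc=56; fwd→56 fwd↓8
  step 5 · PE2,0: acc=0; fwd→0 fwd↓0
  step 6 · PE2,0: acc=0; fwd→0 fwd↓0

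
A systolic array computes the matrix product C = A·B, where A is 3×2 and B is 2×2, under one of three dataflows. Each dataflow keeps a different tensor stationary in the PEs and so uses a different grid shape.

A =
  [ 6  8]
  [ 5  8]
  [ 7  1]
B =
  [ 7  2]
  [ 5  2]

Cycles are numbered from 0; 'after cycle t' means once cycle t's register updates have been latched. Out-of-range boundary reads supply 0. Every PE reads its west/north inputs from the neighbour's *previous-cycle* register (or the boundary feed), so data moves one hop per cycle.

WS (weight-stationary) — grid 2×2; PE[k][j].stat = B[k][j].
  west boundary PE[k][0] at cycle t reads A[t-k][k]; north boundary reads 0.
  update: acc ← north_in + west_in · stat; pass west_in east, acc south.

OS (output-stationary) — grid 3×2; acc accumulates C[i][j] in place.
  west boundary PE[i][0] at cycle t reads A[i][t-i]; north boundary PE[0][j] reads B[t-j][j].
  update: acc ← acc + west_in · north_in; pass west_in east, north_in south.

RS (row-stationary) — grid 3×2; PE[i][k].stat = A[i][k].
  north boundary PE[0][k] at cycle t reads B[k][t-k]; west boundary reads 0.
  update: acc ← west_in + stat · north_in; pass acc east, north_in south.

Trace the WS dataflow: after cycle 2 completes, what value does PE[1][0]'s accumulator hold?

WS (2×2). Following PE[1][0] plus its west/north inputs:
  @0  [0,0]  acc 42  |  →6  ↓42
  @0  [1,0]  acc 0  |  →0  ↓0
  @1  [0,0]  acc 35  |  →5  ↓35
  @1  [1,0]  acc 82  |  →8  ↓82
  @2  [0,0]  acc 49  |  →7  ↓49
  @2  [1,0]  acc 75  |  →8  ↓75

PE[1][0].acc = 75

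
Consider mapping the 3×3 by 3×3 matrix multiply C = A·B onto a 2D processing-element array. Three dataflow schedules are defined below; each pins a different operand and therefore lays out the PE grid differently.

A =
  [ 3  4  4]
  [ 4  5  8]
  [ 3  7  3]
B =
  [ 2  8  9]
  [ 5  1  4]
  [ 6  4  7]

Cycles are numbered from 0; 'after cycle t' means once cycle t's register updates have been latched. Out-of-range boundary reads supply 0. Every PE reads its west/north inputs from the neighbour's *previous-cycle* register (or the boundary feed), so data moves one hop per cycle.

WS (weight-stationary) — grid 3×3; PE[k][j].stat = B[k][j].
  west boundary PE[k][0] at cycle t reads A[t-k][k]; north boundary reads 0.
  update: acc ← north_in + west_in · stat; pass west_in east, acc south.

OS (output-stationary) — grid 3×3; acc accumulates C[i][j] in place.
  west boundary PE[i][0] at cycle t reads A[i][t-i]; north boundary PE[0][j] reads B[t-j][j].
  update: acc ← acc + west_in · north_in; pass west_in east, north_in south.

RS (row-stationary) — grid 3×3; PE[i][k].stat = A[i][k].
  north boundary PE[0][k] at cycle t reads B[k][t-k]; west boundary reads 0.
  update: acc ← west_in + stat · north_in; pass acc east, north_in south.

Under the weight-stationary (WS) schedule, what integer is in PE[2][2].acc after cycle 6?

WS (3×3). Following PE[2][2] plus its west/north inputs:
  step 0 · PE1,2: acc=0; fwd→0 fwd↓0
  step 0 · PE2,1: acc=0; fwd→0 fwd↓0
  step 0 · PE2,2: acc=0; fwd→0 fwd↓0
  step 1 · PE1,2: acc=0; fwd→0 fwd↓0
  step 1 · PE2,1: acc=0; fwd→0 fwd↓0
  step 1 · PE2,2: acc=0; fwd→0 fwd↓0
  step 2 · PE1,2: acc=0; fwd→0 fwd↓0
  step 2 · PE2,1: acc=0; fwd→0 fwd↓0
  step 2 · PE2,2: acc=0; fwd→0 fwd↓0
  step 3 · PE1,2: acc=43; fwd→4 fwd↓43
  step 3 · PE2,1: acc=44; fwd→4 fwd↓44
  step 3 · PE2,2: acc=0; fwd→0 fwd↓0
  step 4 · PE1,2: acc=56; fwd→5 fwd↓56
  step 4 · PE2,1: acc=69; fwd→8 fwd↓69
  step 4 · PE2,2: acc=71; fwd→4 fwd↓71
  step 5 · PE1,2: acc=55; fwd→7 fwd↓55
  step 5 · PE2,1: acc=43; fwd→3 fwd↓43
  step 5 · PE2,2: acc=112; fwd→8 fwd↓112
  step 6 · PE1,2: acc=0; fwd→0 fwd↓0
  step 6 · PE2,1: acc=0; fwd→0 fwd↓0
  step 6 · PE2,2: acc=76; fwd→3 fwd↓76

PE[2][2].acc = 76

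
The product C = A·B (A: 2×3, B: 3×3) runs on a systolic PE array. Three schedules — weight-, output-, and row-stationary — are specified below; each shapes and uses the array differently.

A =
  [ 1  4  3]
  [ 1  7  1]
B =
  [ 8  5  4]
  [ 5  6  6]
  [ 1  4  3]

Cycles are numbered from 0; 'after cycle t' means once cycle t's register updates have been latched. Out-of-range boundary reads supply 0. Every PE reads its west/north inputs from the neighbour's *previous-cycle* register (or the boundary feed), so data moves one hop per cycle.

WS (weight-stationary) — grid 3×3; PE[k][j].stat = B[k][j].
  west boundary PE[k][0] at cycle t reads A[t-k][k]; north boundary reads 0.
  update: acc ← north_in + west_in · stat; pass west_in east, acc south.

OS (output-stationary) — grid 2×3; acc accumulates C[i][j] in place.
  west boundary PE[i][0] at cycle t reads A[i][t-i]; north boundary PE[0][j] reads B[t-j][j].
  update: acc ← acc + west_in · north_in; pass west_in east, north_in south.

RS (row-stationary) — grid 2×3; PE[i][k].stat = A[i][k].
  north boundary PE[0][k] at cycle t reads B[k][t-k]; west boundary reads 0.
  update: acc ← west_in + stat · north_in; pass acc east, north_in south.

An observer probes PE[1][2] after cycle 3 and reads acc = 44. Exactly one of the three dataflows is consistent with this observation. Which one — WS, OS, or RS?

Under WS (3×3), PE[1][2]:
  c0 r1c2: 0 / 0 / 0
  c1 r1c2: 0 / 0 / 0
  c2 r1c2: 0 / 0 / 0
  c3 r1c2: 28 / 4 / 28
Under OS (2×3), PE[1][2]:
  c0 r1c2: 0 / 0 / 0
  c1 r1c2: 0 / 0 / 0
  c2 r1c2: 0 / 0 / 0
  c3 r1c2: 4 / 1 / 4
Under RS (2×3), PE[1][2]:
  c0 r1c2: 0 / 0 / 0
  c1 r1c2: 0 / 0 / 0
  c2 r1c2: 0 / 0 / 0
  c3 r1c2: 44 / 44 / 1

dataflow = RS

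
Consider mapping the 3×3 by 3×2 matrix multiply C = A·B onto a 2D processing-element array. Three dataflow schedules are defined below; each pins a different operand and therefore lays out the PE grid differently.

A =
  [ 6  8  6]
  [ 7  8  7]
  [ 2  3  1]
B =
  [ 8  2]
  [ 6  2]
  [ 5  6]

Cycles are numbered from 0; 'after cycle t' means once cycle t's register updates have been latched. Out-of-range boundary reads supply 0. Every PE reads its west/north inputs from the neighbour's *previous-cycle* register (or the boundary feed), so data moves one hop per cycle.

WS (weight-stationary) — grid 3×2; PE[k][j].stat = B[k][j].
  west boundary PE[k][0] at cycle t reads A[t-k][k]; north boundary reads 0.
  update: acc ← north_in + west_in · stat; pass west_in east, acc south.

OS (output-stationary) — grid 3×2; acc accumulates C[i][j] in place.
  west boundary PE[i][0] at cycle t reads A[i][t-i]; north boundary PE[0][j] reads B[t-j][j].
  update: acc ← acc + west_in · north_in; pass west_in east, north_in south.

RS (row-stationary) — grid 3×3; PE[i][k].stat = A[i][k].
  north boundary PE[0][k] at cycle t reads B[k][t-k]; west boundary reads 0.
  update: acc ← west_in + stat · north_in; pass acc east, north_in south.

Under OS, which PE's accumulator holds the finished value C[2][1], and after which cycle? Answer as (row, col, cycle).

OS — PE[2][1] is where C[2][1] collects:
  t=0 PE[2][1]: acc=0 h=0 v=0
  t=1 PE[2][1]: acc=0 h=0 v=0
  t=2 PE[2][1]: acc=0 h=0 v=0
  t=3 PE[2][1]: acc=4 h=2 v=2
  t=4 PE[2][1]: acc=10 h=3 v=2
  t=5 PE[2][1]: acc=16 h=1 v=6

(row, col, cycle) = (2, 1, 5)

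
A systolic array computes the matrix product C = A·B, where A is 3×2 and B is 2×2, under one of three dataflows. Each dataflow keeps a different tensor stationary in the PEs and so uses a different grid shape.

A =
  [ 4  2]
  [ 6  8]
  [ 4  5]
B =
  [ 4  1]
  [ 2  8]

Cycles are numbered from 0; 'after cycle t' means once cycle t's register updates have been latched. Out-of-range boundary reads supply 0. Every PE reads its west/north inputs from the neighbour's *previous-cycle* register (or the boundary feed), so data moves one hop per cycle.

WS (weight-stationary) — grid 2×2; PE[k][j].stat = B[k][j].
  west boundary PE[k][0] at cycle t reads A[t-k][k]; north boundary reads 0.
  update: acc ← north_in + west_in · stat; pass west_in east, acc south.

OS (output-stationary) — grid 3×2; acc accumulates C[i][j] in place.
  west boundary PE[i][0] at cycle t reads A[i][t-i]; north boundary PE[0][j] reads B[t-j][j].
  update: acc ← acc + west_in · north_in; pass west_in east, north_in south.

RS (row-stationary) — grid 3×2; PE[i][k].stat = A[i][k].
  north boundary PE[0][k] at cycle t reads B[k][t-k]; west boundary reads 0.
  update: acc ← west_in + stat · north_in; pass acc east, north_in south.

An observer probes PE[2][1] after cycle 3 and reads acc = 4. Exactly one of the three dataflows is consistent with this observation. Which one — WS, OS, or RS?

WS: PE[2][1] is outside its 2×2 grid.
Under OS (3×2), PE[2][1]:
  t=0 PE[2][1]: acc=0 h=0 v=0
  t=1 PE[2][1]: acc=0 h=0 v=0
  t=2 PE[2][1]: acc=0 h=0 v=0
  t=3 PE[2][1]: acc=4 h=4 v=1
Under RS (3×2), PE[2][1]:
  t=0 PE[2][1]: acc=0 h=0 v=0
  t=1 PE[2][1]: acc=0 h=0 v=0
  t=2 PE[2][1]: acc=0 h=0 v=0
  t=3 PE[2][1]: acc=26 h=26 v=2

dataflow = OS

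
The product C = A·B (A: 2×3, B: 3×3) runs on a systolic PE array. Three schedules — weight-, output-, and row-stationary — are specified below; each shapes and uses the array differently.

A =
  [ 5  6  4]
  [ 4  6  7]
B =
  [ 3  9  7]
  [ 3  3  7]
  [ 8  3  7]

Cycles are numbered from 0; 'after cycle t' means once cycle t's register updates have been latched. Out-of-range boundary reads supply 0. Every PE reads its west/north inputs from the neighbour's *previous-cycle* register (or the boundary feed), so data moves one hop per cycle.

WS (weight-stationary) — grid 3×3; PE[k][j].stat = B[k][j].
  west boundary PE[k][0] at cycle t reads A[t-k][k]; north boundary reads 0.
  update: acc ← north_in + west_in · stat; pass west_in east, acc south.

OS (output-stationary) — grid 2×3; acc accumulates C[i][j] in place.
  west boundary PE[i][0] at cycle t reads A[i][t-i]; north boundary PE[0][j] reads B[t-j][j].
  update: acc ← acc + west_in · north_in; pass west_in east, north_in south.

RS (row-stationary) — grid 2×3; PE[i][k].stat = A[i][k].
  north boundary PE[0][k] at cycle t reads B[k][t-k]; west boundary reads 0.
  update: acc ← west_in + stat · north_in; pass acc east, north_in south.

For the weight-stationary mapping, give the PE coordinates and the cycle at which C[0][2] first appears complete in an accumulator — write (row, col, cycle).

(row, col, cycle) = (2, 2, 4)

WS: C[0][2] accumulates in PE[2][2]:
  cycle 0: PE[2][2] → acc 0, east 0, south 0
  cycle 1: PE[2][2] → acc 0, east 0, south 0
  cycle 2: PE[2][2] → acc 0, east 0, south 0
  cycle 3: PE[2][2] → acc 0, east 0, south 0
  cycle 4: PE[2][2] → acc 105, east 4, south 105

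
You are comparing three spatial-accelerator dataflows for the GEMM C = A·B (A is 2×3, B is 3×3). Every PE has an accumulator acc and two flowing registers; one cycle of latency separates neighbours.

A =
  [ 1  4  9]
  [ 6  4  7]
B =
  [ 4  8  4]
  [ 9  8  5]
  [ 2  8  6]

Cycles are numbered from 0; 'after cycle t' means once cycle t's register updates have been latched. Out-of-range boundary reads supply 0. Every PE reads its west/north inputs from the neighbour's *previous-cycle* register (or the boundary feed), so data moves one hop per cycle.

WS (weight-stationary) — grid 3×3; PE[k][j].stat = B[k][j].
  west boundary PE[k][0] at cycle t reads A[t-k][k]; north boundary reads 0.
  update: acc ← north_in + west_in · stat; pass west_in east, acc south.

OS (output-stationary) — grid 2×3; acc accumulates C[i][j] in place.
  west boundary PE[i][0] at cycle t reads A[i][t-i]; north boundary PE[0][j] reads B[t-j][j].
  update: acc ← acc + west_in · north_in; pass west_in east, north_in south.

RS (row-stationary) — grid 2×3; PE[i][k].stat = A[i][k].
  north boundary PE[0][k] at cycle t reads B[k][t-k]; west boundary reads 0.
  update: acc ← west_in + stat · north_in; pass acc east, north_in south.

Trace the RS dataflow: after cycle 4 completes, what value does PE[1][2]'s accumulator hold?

RS 2×3: PE[1][2] cycle-by-cycle (with neighbour feeds):
  0: (0,2).acc=0  regs=<0,0>
  0: (1,1).acc=0  regs=<0,0>
  0: (1,2).acc=0  regs=<0,0>
  1: (0,2).acc=0  regs=<0,0>
  1: (1,1).acc=0  regs=<0,0>
  1: (1,2).acc=0  regs=<0,0>
  2: (0,2).acc=58  regs=<58,2>
  2: (1,1).acc=60  regs=<60,9>
  2: (1,2).acc=0  regs=<0,0>
  3: (0,2).acc=112  regs=<112,8>
  3: (1,1).acc=80  regs=<80,8>
  3: (1,2).acc=74  regs=<74,2>
  4: (0,2).acc=78  regs=<78,6>
  4: (1,1).acc=44  regs=<44,5>
  4: (1,2).acc=136  regs=<136,8>

PE[1][2].acc = 136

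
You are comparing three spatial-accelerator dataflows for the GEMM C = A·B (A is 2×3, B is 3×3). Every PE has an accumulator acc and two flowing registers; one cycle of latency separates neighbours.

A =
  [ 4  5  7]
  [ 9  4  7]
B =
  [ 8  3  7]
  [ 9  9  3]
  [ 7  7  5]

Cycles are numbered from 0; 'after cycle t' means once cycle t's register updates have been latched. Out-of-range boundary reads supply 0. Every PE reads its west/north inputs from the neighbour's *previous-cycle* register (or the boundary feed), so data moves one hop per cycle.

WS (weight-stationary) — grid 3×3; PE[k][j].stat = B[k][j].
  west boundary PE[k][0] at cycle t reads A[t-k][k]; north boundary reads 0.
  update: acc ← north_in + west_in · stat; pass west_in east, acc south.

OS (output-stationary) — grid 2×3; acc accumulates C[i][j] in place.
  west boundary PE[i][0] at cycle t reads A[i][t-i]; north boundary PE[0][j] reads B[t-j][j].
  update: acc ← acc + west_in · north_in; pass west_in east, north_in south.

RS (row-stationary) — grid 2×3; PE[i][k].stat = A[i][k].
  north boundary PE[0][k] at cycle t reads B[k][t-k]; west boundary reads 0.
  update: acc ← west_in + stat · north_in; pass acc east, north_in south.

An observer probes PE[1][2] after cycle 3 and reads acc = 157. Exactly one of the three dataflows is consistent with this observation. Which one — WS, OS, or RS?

WS (3×3 grid), PE[1][2]:
  step 0 · PE1,2: acc=0; fwd→0 fwd↓0
  step 1 · PE1,2: acc=0; fwd→0 fwd↓0
  step 2 · PE1,2: acc=0; fwd→0 fwd↓0
  step 3 · PE1,2: acc=43; fwd→5 fwd↓43
OS (2×3 grid), PE[1][2]:
  step 0 · PE1,2: acc=0; fwd→0 fwd↓0
  step 1 · PE1,2: acc=0; fwd→0 fwd↓0
  step 2 · PE1,2: acc=0; fwd→0 fwd↓0
  step 3 · PE1,2: acc=63; fwd→9 fwd↓7
RS (2×3 grid), PE[1][2]:
  step 0 · PE1,2: acc=0; fwd→0 fwd↓0
  step 1 · PE1,2: acc=0; fwd→0 fwd↓0
  step 2 · PE1,2: acc=0; fwd→0 fwd↓0
  step 3 · PE1,2: acc=157; fwd→157 fwd↓7

dataflow = RS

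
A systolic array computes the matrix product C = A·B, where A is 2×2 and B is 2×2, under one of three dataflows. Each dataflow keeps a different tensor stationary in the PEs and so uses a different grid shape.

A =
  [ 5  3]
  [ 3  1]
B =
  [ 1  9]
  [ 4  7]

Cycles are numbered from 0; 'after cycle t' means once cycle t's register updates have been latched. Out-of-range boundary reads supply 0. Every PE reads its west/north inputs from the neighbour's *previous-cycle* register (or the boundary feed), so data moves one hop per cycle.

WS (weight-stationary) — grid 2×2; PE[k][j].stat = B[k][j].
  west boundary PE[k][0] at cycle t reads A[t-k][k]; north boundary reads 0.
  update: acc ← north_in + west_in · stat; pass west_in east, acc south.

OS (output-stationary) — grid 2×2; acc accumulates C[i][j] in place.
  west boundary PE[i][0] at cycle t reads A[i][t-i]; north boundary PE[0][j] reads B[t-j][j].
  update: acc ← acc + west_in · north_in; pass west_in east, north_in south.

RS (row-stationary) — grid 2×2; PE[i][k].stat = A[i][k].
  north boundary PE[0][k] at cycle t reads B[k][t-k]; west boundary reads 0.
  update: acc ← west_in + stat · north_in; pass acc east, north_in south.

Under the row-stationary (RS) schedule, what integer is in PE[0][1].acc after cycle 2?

PE[0][1].acc = 66

RS (2×2). Following PE[0][1] plus its west/north inputs:
  after 0 — PE[0][0] acc=5, pass-E 5, pass-S 1
  after 0 — PE[0][1] acc=0, pass-E 0, pass-S 0
  after 1 — PE[0][0] acc=45, pass-E 45, pass-S 9
  after 1 — PE[0][1] acc=17, pass-E 17, pass-S 4
  after 2 — PE[0][0] acc=0, pass-E 0, pass-S 0
  after 2 — PE[0][1] acc=66, pass-E 66, pass-S 7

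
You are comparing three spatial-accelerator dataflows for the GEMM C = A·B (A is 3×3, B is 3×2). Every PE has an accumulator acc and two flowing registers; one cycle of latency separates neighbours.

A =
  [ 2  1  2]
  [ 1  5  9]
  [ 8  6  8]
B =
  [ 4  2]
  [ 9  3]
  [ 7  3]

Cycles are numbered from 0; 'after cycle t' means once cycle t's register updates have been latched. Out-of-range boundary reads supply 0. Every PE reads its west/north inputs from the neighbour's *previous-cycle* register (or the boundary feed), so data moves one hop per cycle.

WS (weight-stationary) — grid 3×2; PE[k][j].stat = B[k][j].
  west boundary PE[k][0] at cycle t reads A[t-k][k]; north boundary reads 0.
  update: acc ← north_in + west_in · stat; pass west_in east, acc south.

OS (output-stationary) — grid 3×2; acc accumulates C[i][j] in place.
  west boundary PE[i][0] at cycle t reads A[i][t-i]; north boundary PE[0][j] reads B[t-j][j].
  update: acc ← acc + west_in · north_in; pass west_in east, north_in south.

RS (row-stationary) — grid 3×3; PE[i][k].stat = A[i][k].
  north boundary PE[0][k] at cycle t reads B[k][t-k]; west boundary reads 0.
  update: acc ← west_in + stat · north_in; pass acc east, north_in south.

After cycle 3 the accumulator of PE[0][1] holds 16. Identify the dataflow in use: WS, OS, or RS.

WS [3×2] PE[0][1] across cycles:
  [0] (0,1) acc=0 (h:0 v:0)
  [1] (0,1) acc=4 (h:2 v:4)
  [2] (0,1) acc=2 (h:1 v:2)
  [3] (0,1) acc=16 (h:8 v:16)
OS [3×2] PE[0][1] across cycles:
  [0] (0,1) acc=0 (h:0 v:0)
  [1] (0,1) acc=4 (h:2 v:2)
  [2] (0,1) acc=7 (h:1 v:3)
  [3] (0,1) acc=13 (h:2 v:3)
RS [3×3] PE[0][1] across cycles:
  [0] (0,1) acc=0 (h:0 v:0)
  [1] (0,1) acc=17 (h:17 v:9)
  [2] (0,1) acc=7 (h:7 v:3)
  [3] (0,1) acc=0 (h:0 v:0)

dataflow = WS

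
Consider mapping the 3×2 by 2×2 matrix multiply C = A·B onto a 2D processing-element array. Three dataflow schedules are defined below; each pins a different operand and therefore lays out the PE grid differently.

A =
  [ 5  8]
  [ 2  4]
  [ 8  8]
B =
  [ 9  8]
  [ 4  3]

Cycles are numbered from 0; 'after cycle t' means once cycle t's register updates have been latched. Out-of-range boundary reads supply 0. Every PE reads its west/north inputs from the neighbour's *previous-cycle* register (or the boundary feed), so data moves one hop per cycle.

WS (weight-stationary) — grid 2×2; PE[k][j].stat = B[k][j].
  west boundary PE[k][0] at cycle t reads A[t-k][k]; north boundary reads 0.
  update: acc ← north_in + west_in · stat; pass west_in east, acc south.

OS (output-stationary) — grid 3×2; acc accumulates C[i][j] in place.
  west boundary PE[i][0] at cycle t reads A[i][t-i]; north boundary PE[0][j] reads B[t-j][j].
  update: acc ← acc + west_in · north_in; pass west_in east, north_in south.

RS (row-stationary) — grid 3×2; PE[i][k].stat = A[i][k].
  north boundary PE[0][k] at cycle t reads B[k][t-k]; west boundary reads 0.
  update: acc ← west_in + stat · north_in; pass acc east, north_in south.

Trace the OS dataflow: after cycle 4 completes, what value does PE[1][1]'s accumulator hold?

PE[1][1].acc = 28

OS 3×2: PE[1][1] cycle-by-cycle (with neighbour feeds):
  t=0 PE[0][1]: acc=0 h=0 v=0
  t=0 PE[1][0]: acc=0 h=0 v=0
  t=0 PE[1][1]: acc=0 h=0 v=0
  t=1 PE[0][1]: acc=40 h=5 v=8
  t=1 PE[1][0]: acc=18 h=2 v=9
  t=1 PE[1][1]: acc=0 h=0 v=0
  t=2 PE[0][1]: acc=64 h=8 v=3
  t=2 PE[1][0]: acc=34 h=4 v=4
  t=2 PE[1][1]: acc=16 h=2 v=8
  t=3 PE[0][1]: acc=64 h=0 v=0
  t=3 PE[1][0]: acc=34 h=0 v=0
  t=3 PE[1][1]: acc=28 h=4 v=3
  t=4 PE[0][1]: acc=64 h=0 v=0
  t=4 PE[1][0]: acc=34 h=0 v=0
  t=4 PE[1][1]: acc=28 h=0 v=0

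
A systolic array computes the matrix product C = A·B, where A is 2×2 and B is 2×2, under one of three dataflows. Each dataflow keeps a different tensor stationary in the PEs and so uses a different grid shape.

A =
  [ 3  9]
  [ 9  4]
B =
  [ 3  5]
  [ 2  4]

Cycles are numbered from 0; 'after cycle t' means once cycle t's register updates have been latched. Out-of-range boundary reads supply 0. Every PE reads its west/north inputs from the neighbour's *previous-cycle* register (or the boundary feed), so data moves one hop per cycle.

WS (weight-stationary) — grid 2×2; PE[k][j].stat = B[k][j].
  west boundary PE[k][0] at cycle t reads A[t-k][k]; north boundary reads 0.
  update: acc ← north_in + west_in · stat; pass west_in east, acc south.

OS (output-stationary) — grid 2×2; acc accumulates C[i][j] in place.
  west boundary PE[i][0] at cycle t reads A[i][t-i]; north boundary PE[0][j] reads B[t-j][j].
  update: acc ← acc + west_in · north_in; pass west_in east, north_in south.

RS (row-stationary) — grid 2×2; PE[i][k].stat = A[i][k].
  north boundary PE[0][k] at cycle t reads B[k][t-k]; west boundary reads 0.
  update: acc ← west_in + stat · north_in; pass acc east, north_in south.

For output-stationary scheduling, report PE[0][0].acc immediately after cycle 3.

OS (2×2). Following PE[0][0] plus its west/north inputs:
  step 0 · PE0,0: acc=9; fwd→3 fwd↓3
  step 1 · PE0,0: acc=27; fwd→9 fwd↓2
  step 2 · PE0,0: acc=27; fwd→0 fwd↓0
  step 3 · PE0,0: acc=27; fwd→0 fwd↓0

PE[0][0].acc = 27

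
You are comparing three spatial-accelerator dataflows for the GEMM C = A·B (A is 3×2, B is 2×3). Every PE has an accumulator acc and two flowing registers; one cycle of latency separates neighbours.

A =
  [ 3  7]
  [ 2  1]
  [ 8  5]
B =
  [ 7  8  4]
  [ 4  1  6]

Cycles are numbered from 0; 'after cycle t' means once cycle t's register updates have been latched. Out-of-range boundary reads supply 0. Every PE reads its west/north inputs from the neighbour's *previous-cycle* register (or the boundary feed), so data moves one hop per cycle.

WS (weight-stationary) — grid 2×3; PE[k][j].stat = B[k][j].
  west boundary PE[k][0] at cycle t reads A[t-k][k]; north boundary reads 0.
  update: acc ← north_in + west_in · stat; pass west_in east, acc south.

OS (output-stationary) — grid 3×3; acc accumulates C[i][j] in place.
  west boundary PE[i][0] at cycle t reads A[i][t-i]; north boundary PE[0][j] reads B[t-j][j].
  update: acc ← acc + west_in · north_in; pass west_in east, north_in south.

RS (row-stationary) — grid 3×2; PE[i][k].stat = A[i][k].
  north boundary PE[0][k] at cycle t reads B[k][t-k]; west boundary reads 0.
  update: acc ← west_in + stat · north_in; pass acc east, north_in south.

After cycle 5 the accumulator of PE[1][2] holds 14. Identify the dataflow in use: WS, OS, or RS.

dataflow = OS

Under WS (2×3), PE[1][2]:
  [0] (1,2) acc=0 (h:0 v:0)
  [1] (1,2) acc=0 (h:0 v:0)
  [2] (1,2) acc=0 (h:0 v:0)
  [3] (1,2) acc=54 (h:7 v:54)
  [4] (1,2) acc=14 (h:1 v:14)
  [5] (1,2) acc=62 (h:5 v:62)
Under OS (3×3), PE[1][2]:
  [0] (1,2) acc=0 (h:0 v:0)
  [1] (1,2) acc=0 (h:0 v:0)
  [2] (1,2) acc=0 (h:0 v:0)
  [3] (1,2) acc=8 (h:2 v:4)
  [4] (1,2) acc=14 (h:1 v:6)
  [5] (1,2) acc=14 (h:0 v:0)
RS (3×2): PE[1][2] does not exist.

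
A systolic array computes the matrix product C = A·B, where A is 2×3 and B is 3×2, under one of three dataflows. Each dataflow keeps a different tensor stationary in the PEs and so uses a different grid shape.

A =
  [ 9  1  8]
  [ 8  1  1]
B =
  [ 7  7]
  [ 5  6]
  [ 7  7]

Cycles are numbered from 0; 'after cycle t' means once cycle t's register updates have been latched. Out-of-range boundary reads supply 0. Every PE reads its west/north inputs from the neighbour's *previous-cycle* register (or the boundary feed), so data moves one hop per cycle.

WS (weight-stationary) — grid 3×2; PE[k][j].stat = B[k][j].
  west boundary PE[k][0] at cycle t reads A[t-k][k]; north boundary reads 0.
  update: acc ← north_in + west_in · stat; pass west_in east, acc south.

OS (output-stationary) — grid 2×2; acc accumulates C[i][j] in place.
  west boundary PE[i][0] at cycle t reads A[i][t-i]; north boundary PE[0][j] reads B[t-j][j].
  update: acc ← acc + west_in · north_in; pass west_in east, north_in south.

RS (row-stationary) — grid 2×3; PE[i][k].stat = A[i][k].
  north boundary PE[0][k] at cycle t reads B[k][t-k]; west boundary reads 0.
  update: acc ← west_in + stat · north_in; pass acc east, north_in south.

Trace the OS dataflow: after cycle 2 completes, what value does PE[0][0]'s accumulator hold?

OS 2×2: PE[0][0] cycle-by-cycle (with neighbour feeds):
  c0 r0c0: 63 / 9 / 7
  c1 r0c0: 68 / 1 / 5
  c2 r0c0: 124 / 8 / 7

PE[0][0].acc = 124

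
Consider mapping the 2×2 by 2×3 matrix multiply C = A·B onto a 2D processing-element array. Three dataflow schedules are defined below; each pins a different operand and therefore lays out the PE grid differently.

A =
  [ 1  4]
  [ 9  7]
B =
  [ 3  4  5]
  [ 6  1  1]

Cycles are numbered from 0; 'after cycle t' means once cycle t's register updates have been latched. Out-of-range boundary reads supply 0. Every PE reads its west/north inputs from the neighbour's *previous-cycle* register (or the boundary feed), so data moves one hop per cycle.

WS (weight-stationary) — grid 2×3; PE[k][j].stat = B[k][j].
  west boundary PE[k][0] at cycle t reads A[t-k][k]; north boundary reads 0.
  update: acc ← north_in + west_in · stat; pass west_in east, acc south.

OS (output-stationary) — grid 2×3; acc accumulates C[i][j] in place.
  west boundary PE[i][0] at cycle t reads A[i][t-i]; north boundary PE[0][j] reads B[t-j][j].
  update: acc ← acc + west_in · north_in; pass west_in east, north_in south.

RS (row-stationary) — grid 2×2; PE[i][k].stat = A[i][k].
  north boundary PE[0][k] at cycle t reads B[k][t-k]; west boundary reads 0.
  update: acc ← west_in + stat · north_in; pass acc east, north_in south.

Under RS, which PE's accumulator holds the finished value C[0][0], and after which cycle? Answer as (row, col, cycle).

RS — PE[0][1] is where C[0][0] collects:
  cycle 0: PE[0][1] → acc 0, east 0, south 0
  cycle 1: PE[0][1] → acc 27, east 27, south 6

(row, col, cycle) = (0, 1, 1)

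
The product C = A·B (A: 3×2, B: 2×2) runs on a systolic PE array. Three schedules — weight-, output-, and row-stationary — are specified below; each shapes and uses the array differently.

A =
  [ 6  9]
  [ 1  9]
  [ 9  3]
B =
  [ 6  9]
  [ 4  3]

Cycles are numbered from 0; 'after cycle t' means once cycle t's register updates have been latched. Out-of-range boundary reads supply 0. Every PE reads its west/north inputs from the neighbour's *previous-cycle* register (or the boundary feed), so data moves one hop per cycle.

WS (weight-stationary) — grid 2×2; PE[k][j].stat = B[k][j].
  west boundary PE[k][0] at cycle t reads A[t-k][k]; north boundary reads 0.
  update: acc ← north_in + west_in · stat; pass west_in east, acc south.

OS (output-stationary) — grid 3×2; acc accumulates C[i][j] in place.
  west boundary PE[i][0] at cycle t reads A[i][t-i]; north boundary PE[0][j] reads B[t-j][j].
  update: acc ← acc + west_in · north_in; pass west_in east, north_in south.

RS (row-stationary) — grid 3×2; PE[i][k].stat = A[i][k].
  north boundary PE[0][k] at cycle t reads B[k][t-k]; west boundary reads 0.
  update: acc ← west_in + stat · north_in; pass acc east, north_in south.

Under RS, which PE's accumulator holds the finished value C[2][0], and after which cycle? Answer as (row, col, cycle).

(row, col, cycle) = (2, 1, 3)

RS — PE[2][1] is where C[2][0] collects:
  @0  [2,1]  acc 0  |  →0  ↓0
  @1  [2,1]  acc 0  |  →0  ↓0
  @2  [2,1]  acc 0  |  →0  ↓0
  @3  [2,1]  acc 66  |  →66  ↓4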